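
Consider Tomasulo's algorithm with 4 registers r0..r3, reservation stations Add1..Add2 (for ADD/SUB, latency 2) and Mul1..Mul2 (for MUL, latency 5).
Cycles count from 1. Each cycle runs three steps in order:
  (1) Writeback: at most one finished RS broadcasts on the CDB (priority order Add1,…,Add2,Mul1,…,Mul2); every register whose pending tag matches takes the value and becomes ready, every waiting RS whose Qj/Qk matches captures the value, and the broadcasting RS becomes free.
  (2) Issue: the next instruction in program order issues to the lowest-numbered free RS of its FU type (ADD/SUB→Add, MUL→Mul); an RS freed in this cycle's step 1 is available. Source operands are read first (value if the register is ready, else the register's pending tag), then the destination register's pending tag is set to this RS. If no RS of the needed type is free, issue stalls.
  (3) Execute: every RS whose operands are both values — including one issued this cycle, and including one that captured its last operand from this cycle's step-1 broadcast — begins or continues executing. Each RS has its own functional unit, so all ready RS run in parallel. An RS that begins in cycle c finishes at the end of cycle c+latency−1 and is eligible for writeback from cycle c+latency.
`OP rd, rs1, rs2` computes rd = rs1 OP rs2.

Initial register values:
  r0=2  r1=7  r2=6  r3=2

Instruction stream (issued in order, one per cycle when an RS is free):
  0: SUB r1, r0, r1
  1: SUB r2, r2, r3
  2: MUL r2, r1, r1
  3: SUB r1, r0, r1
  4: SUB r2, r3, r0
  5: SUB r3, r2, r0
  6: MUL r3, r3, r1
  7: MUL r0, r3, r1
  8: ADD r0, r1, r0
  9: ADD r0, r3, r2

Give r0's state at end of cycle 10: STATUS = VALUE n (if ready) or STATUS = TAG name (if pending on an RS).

STATUS = TAG Add2

cycle 1: issue SUB r1<-Add1 // r0:2,r1:Add1,r2:6,r3:2
cycle 2: issue SUB r2<-Add2 // r0:2,r1:Add1,r2:Add2,r3:2
cycle 3: CDB Add1=-5; issue MUL r2<-Mul1 // r0:2,r1:-5,r2:Mul1,r3:2
cycle 4: CDB Add2=4; issue SUB r1<-Add1 // r0:2,r1:Add1,r2:Mul1,r3:2
cycle 5: issue SUB r2<-Add2 // r0:2,r1:Add1,r2:Add2,r3:2
cycle 6: CDB Add1=7; issue SUB r3<-Add1 // r0:2,r1:7,r2:Add2,r3:Add1
cycle 7: CDB Add2=0; issue MUL r3<-Mul2 // r0:2,r1:7,r2:0,r3:Mul2
cycle 8: CDB Mul1=25; issue MUL r0<-Mul1 // r0:Mul1,r1:7,r2:0,r3:Mul2
cycle 9: CDB Add1=-2; issue ADD r0<-Add1 // r0:Add1,r1:7,r2:0,r3:Mul2
cycle 10: issue ADD r0<-Add2 // r0:Add2,r1:7,r2:0,r3:Mul2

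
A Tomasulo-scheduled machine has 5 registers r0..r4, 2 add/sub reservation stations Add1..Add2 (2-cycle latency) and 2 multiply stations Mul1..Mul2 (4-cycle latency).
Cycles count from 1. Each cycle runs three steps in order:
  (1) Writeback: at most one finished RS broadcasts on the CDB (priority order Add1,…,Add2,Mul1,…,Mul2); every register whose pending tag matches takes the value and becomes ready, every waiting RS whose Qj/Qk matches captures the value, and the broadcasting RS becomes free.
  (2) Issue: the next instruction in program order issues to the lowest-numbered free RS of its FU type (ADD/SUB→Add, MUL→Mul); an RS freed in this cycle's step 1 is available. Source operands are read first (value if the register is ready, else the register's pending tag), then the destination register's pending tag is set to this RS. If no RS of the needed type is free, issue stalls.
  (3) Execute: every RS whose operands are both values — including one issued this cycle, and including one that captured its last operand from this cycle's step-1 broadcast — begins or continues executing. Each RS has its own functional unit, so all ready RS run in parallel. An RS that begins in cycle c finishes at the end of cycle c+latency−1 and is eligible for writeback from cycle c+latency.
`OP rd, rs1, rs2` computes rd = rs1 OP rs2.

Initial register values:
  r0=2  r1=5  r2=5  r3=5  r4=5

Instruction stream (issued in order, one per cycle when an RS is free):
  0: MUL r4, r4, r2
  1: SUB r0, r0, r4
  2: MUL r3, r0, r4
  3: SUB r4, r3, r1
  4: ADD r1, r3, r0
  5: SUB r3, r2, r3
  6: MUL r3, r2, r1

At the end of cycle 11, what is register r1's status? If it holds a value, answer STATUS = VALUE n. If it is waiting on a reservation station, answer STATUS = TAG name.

c1: issue MUL r4<-Mul1 | r0:2,r1:5,r2:5,r3:5,r4:Mul1
c2: issue SUB r0<-Add1 | r0:Add1,r1:5,r2:5,r3:5,r4:Mul1
c3: issue MUL r3<-Mul2 | r0:Add1,r1:5,r2:5,r3:Mul2,r4:Mul1
c4: issue SUB r4<-Add2 | r0:Add1,r1:5,r2:5,r3:Mul2,r4:Add2
c5: CDB Mul1=25; stall | r0:Add1,r1:5,r2:5,r3:Mul2,r4:Add2
c6: stall | r0:Add1,r1:5,r2:5,r3:Mul2,r4:Add2
c7: CDB Add1=-23; issue ADD r1<-Add1 | r0:-23,r1:Add1,r2:5,r3:Mul2,r4:Add2
c8: stall | r0:-23,r1:Add1,r2:5,r3:Mul2,r4:Add2
c9: stall | r0:-23,r1:Add1,r2:5,r3:Mul2,r4:Add2
c10: stall | r0:-23,r1:Add1,r2:5,r3:Mul2,r4:Add2
c11: CDB Mul2=-575; stall | r0:-23,r1:Add1,r2:5,r3:-575,r4:Add2

STATUS = TAG Add1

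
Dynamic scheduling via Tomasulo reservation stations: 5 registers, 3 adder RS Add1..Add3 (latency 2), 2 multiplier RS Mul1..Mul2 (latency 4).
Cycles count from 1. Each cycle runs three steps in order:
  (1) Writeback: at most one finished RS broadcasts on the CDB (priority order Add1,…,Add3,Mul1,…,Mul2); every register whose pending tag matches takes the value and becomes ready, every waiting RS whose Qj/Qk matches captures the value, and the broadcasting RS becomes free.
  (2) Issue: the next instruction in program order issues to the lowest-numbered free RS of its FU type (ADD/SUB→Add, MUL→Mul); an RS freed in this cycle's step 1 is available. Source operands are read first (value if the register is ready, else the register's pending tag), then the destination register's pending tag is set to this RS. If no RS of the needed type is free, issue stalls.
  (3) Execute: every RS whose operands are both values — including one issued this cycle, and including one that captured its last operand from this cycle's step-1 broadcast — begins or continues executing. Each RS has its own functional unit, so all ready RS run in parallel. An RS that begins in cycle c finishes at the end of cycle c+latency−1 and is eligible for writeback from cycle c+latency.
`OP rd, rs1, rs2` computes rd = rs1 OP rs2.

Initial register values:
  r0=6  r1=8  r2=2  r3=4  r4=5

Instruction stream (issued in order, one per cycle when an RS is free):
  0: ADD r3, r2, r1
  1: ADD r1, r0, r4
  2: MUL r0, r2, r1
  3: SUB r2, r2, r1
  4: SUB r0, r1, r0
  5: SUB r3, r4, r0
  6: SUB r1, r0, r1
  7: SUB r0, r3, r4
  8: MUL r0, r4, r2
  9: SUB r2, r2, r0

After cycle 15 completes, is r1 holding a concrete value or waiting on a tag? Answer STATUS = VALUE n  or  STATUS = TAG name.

STATUS = VALUE -22

  c1: issue ADD r3<-Add1  regs: r0:6,r1:8,r2:2,r3:Add1,r4:5
  c2: issue ADD r1<-Add2  regs: r0:6,r1:Add2,r2:2,r3:Add1,r4:5
  c3: CDB Add1=10; issue MUL r0<-Mul1  regs: r0:Mul1,r1:Add2,r2:2,r3:10,r4:5
  c4: CDB Add2=11; issue SUB r2<-Add1  regs: r0:Mul1,r1:11,r2:Add1,r3:10,r4:5
  c5: issue SUB r0<-Add2  regs: r0:Add2,r1:11,r2:Add1,r3:10,r4:5
  c6: CDB Add1=-9; issue SUB r3<-Add1  regs: r0:Add2,r1:11,r2:-9,r3:Add1,r4:5
  c7: issue SUB r1<-Add3  regs: r0:Add2,r1:Add3,r2:-9,r3:Add1,r4:5
  c8: CDB Mul1=22; stall  regs: r0:Add2,r1:Add3,r2:-9,r3:Add1,r4:5
  c9: stall  regs: r0:Add2,r1:Add3,r2:-9,r3:Add1,r4:5
  c10: CDB Add2=-11; issue SUB r0<-Add2  regs: r0:Add2,r1:Add3,r2:-9,r3:Add1,r4:5
  c11: issue MUL r0<-Mul1  regs: r0:Mul1,r1:Add3,r2:-9,r3:Add1,r4:5
  c12: CDB Add1=16; issue SUB r2<-Add1  regs: r0:Mul1,r1:Add3,r2:Add1,r3:16,r4:5
  c13: CDB Add3=-22  regs: r0:Mul1,r1:-22,r2:Add1,r3:16,r4:5
  c14: CDB Add2=11  regs: r0:Mul1,r1:-22,r2:Add1,r3:16,r4:5
  c15: CDB Mul1=-45  regs: r0:-45,r1:-22,r2:Add1,r3:16,r4:5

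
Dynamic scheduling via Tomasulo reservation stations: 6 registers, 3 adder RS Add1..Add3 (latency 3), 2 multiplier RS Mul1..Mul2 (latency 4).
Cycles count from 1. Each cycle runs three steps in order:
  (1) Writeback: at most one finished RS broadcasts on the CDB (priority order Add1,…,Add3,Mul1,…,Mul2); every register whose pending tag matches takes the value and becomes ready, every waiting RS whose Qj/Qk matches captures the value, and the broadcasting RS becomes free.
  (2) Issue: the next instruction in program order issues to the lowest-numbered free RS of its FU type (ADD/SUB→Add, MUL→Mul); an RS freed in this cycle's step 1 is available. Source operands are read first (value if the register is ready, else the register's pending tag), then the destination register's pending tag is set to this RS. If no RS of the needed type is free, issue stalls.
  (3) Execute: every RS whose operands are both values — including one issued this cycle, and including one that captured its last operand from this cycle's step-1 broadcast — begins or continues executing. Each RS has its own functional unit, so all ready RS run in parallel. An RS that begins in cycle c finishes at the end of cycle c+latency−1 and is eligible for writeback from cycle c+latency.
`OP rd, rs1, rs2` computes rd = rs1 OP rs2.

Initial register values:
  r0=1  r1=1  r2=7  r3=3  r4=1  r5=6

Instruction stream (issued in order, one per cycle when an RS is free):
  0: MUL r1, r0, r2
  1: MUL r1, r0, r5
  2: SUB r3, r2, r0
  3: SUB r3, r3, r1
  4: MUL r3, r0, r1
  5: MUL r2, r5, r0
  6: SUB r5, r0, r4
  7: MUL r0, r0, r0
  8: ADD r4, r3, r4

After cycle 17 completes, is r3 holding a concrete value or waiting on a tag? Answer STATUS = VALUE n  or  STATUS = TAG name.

  c1: issue MUL r1<-Mul1  regs: r0:1,r1:Mul1,r2:7,r3:3,r4:1,r5:6
  c2: issue MUL r1<-Mul2  regs: r0:1,r1:Mul2,r2:7,r3:3,r4:1,r5:6
  c3: issue SUB r3<-Add1  regs: r0:1,r1:Mul2,r2:7,r3:Add1,r4:1,r5:6
  c4: issue SUB r3<-Add2  regs: r0:1,r1:Mul2,r2:7,r3:Add2,r4:1,r5:6
  c5: CDB Mul1=7; issue MUL r3<-Mul1  regs: r0:1,r1:Mul2,r2:7,r3:Mul1,r4:1,r5:6
  c6: CDB Add1=6; stall  regs: r0:1,r1:Mul2,r2:7,r3:Mul1,r4:1,r5:6
  c7: CDB Mul2=6; issue MUL r2<-Mul2  regs: r0:1,r1:6,r2:Mul2,r3:Mul1,r4:1,r5:6
  c8: issue SUB r5<-Add1  regs: r0:1,r1:6,r2:Mul2,r3:Mul1,r4:1,r5:Add1
  c9: stall  regs: r0:1,r1:6,r2:Mul2,r3:Mul1,r4:1,r5:Add1
  c10: CDB Add2=0; stall  regs: r0:1,r1:6,r2:Mul2,r3:Mul1,r4:1,r5:Add1
  c11: CDB Add1=0; stall  regs: r0:1,r1:6,r2:Mul2,r3:Mul1,r4:1,r5:0
  c12: CDB Mul1=6; issue MUL r0<-Mul1  regs: r0:Mul1,r1:6,r2:Mul2,r3:6,r4:1,r5:0
  c13: CDB Mul2=6; issue ADD r4<-Add1  regs: r0:Mul1,r1:6,r2:6,r3:6,r4:Add1,r5:0
  c14: -  regs: r0:Mul1,r1:6,r2:6,r3:6,r4:Add1,r5:0
  c15: -  regs: r0:Mul1,r1:6,r2:6,r3:6,r4:Add1,r5:0
  c16: CDB Add1=7  regs: r0:Mul1,r1:6,r2:6,r3:6,r4:7,r5:0
  c17: CDB Mul1=1  regs: r0:1,r1:6,r2:6,r3:6,r4:7,r5:0

STATUS = VALUE 6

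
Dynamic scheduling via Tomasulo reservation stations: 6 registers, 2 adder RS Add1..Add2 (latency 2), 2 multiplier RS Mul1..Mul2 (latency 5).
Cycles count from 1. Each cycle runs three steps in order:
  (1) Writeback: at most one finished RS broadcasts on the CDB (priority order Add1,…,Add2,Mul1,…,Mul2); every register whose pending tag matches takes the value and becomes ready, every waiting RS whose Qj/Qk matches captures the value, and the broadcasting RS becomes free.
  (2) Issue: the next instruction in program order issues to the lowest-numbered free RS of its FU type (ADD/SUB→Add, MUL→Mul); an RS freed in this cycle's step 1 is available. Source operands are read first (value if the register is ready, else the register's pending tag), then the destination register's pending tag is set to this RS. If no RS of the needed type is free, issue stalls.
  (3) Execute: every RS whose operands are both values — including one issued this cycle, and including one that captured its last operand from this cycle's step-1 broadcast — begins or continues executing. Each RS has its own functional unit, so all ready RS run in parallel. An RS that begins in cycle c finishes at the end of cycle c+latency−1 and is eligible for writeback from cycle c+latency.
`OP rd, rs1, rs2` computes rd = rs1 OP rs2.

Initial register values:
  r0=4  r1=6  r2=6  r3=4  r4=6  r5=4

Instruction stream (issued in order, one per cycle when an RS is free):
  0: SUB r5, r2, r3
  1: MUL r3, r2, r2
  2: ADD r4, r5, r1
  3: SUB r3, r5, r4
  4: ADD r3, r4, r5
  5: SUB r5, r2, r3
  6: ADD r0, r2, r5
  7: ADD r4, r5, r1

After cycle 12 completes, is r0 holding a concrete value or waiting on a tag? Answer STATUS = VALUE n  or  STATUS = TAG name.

STATUS = VALUE 2

  c1: issue SUB r5<-Add1  regs: r0:4,r1:6,r2:6,r3:4,r4:6,r5:Add1
  c2: issue MUL r3<-Mul1  regs: r0:4,r1:6,r2:6,r3:Mul1,r4:6,r5:Add1
  c3: CDB Add1=2; issue ADD r4<-Add1  regs: r0:4,r1:6,r2:6,r3:Mul1,r4:Add1,r5:2
  c4: issue SUB r3<-Add2  regs: r0:4,r1:6,r2:6,r3:Add2,r4:Add1,r5:2
  c5: CDB Add1=8; issue ADD r3<-Add1  regs: r0:4,r1:6,r2:6,r3:Add1,r4:8,r5:2
  c6: stall  regs: r0:4,r1:6,r2:6,r3:Add1,r4:8,r5:2
  c7: CDB Add1=10; issue SUB r5<-Add1  regs: r0:4,r1:6,r2:6,r3:10,r4:8,r5:Add1
  c8: CDB Add2=-6; issue ADD r0<-Add2  regs: r0:Add2,r1:6,r2:6,r3:10,r4:8,r5:Add1
  c9: CDB Add1=-4; issue ADD r4<-Add1  regs: r0:Add2,r1:6,r2:6,r3:10,r4:Add1,r5:-4
  c10: CDB Mul1=36  regs: r0:Add2,r1:6,r2:6,r3:10,r4:Add1,r5:-4
  c11: CDB Add1=2  regs: r0:Add2,r1:6,r2:6,r3:10,r4:2,r5:-4
  c12: CDB Add2=2  regs: r0:2,r1:6,r2:6,r3:10,r4:2,r5:-4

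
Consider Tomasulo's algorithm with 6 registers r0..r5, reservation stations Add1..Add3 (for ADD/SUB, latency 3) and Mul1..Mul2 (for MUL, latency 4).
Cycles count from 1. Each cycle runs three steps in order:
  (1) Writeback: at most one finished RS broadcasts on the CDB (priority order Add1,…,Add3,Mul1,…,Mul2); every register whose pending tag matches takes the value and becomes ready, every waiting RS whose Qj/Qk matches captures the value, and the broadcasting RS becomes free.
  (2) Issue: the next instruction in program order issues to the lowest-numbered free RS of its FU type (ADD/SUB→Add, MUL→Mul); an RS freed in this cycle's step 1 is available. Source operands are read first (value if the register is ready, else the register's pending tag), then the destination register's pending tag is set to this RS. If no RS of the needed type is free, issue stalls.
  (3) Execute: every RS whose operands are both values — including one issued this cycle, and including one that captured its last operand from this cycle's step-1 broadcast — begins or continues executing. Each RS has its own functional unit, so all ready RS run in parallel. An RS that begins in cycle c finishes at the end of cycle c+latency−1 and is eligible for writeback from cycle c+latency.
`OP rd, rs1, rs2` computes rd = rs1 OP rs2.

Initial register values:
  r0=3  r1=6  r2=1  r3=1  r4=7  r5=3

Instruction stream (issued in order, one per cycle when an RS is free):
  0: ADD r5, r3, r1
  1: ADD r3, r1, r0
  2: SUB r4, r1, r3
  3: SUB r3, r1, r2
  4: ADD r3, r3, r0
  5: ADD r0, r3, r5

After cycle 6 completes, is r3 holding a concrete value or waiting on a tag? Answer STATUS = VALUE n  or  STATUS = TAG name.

STATUS = TAG Add2

cycle 1: issue ADD r5<-Add1 // r0:3,r1:6,r2:1,r3:1,r4:7,r5:Add1
cycle 2: issue ADD r3<-Add2 // r0:3,r1:6,r2:1,r3:Add2,r4:7,r5:Add1
cycle 3: issue SUB r4<-Add3 // r0:3,r1:6,r2:1,r3:Add2,r4:Add3,r5:Add1
cycle 4: CDB Add1=7; issue SUB r3<-Add1 // r0:3,r1:6,r2:1,r3:Add1,r4:Add3,r5:7
cycle 5: CDB Add2=9; issue ADD r3<-Add2 // r0:3,r1:6,r2:1,r3:Add2,r4:Add3,r5:7
cycle 6: stall // r0:3,r1:6,r2:1,r3:Add2,r4:Add3,r5:7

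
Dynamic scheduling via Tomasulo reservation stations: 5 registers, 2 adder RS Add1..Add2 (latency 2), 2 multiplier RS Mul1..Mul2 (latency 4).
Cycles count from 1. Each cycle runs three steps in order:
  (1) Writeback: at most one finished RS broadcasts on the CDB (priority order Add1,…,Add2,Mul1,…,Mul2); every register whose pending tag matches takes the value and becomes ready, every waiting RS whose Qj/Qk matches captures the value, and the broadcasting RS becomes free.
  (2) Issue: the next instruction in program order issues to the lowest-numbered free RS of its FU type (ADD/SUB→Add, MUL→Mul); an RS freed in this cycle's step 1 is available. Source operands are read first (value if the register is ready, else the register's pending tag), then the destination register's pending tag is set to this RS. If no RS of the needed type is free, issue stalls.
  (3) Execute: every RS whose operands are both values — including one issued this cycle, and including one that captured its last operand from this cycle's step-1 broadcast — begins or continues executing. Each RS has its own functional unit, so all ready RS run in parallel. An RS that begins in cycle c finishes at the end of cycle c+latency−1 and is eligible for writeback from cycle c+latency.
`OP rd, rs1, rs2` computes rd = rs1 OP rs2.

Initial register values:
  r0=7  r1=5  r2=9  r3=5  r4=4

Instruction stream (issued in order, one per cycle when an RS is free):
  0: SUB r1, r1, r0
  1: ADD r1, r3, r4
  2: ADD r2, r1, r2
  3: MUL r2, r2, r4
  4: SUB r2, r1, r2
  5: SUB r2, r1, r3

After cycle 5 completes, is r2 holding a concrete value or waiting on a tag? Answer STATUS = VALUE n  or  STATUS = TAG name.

  c1: issue SUB r1<-Add1  regs: r0:7,r1:Add1,r2:9,r3:5,r4:4
  c2: issue ADD r1<-Add2  regs: r0:7,r1:Add2,r2:9,r3:5,r4:4
  c3: CDB Add1=-2; issue ADD r2<-Add1  regs: r0:7,r1:Add2,r2:Add1,r3:5,r4:4
  c4: CDB Add2=9; issue MUL r2<-Mul1  regs: r0:7,r1:9,r2:Mul1,r3:5,r4:4
  c5: issue SUB r2<-Add2  regs: r0:7,r1:9,r2:Add2,r3:5,r4:4

STATUS = TAG Add2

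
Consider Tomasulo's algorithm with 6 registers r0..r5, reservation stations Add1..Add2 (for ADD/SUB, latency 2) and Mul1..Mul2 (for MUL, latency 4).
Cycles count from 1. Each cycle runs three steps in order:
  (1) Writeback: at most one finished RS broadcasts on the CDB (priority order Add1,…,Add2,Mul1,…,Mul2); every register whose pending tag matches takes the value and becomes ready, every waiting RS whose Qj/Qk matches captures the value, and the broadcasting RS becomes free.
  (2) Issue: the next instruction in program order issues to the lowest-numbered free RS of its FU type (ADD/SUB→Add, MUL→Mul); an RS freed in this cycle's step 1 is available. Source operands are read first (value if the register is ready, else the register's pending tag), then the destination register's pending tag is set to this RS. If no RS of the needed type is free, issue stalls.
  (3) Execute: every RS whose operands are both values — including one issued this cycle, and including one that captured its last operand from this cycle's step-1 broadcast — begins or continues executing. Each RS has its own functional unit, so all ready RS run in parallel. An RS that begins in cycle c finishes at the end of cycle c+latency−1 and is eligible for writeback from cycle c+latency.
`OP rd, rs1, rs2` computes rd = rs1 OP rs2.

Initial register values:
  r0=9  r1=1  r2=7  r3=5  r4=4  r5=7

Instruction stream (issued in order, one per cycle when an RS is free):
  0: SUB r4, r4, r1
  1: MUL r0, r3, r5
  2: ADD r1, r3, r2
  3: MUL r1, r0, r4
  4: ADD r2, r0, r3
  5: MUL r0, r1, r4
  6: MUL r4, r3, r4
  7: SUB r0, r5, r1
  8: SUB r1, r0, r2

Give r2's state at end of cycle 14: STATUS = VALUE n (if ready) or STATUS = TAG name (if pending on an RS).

  c1: issue SUB r4<-Add1  regs: r0:9,r1:1,r2:7,r3:5,r4:Add1,r5:7
  c2: issue MUL r0<-Mul1  regs: r0:Mul1,r1:1,r2:7,r3:5,r4:Add1,r5:7
  c3: CDB Add1=3; issue ADD r1<-Add1  regs: r0:Mul1,r1:Add1,r2:7,r3:5,r4:3,r5:7
  c4: issue MUL r1<-Mul2  regs: r0:Mul1,r1:Mul2,r2:7,r3:5,r4:3,r5:7
  c5: CDB Add1=12; issue ADD r2<-Add1  regs: r0:Mul1,r1:Mul2,r2:Add1,r3:5,r4:3,r5:7
  c6: CDB Mul1=35; issue MUL r0<-Mul1  regs: r0:Mul1,r1:Mul2,r2:Add1,r3:5,r4:3,r5:7
  c7: stall  regs: r0:Mul1,r1:Mul2,r2:Add1,r3:5,r4:3,r5:7
  c8: CDB Add1=40; stall  regs: r0:Mul1,r1:Mul2,r2:40,r3:5,r4:3,r5:7
  c9: stall  regs: r0:Mul1,r1:Mul2,r2:40,r3:5,r4:3,r5:7
  c10: CDB Mul2=105; issue MUL r4<-Mul2  regs: r0:Mul1,r1:105,r2:40,r3:5,r4:Mul2,r5:7
  c11: issue SUB r0<-Add1  regs: r0:Add1,r1:105,r2:40,r3:5,r4:Mul2,r5:7
  c12: issue SUB r1<-Add2  regs: r0:Add1,r1:Add2,r2:40,r3:5,r4:Mul2,r5:7
  c13: CDB Add1=-98  regs: r0:-98,r1:Add2,r2:40,r3:5,r4:Mul2,r5:7
  c14: CDB Mul1=315  regs: r0:-98,r1:Add2,r2:40,r3:5,r4:Mul2,r5:7

STATUS = VALUE 40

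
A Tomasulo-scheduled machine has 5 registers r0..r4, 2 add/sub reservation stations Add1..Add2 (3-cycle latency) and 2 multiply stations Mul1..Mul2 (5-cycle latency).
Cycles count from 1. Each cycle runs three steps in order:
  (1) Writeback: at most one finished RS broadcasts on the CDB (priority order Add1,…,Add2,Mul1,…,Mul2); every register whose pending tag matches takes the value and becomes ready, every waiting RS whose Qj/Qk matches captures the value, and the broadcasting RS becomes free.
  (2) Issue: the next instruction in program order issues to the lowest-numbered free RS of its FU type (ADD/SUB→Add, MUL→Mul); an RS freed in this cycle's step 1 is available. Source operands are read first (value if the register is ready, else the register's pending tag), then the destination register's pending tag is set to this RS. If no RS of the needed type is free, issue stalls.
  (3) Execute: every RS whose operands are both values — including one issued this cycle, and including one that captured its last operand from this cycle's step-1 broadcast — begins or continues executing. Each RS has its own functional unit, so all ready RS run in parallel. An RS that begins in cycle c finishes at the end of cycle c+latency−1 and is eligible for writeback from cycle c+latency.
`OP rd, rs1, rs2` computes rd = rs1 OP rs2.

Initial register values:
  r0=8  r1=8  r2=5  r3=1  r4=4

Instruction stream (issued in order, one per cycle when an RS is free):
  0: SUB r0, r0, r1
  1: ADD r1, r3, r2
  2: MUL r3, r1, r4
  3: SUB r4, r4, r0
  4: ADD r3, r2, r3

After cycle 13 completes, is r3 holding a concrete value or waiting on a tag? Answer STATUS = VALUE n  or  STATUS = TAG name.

STATUS = VALUE 29

cycle 1: issue SUB r0<-Add1 // r0:Add1,r1:8,r2:5,r3:1,r4:4
cycle 2: issue ADD r1<-Add2 // r0:Add1,r1:Add2,r2:5,r3:1,r4:4
cycle 3: issue MUL r3<-Mul1 // r0:Add1,r1:Add2,r2:5,r3:Mul1,r4:4
cycle 4: CDB Add1=0; issue SUB r4<-Add1 // r0:0,r1:Add2,r2:5,r3:Mul1,r4:Add1
cycle 5: CDB Add2=6; issue ADD r3<-Add2 // r0:0,r1:6,r2:5,r3:Add2,r4:Add1
cycle 6: - // r0:0,r1:6,r2:5,r3:Add2,r4:Add1
cycle 7: CDB Add1=4 // r0:0,r1:6,r2:5,r3:Add2,r4:4
cycle 8: - // r0:0,r1:6,r2:5,r3:Add2,r4:4
cycle 9: - // r0:0,r1:6,r2:5,r3:Add2,r4:4
cycle 10: CDB Mul1=24 // r0:0,r1:6,r2:5,r3:Add2,r4:4
cycle 11: - // r0:0,r1:6,r2:5,r3:Add2,r4:4
cycle 12: - // r0:0,r1:6,r2:5,r3:Add2,r4:4
cycle 13: CDB Add2=29 // r0:0,r1:6,r2:5,r3:29,r4:4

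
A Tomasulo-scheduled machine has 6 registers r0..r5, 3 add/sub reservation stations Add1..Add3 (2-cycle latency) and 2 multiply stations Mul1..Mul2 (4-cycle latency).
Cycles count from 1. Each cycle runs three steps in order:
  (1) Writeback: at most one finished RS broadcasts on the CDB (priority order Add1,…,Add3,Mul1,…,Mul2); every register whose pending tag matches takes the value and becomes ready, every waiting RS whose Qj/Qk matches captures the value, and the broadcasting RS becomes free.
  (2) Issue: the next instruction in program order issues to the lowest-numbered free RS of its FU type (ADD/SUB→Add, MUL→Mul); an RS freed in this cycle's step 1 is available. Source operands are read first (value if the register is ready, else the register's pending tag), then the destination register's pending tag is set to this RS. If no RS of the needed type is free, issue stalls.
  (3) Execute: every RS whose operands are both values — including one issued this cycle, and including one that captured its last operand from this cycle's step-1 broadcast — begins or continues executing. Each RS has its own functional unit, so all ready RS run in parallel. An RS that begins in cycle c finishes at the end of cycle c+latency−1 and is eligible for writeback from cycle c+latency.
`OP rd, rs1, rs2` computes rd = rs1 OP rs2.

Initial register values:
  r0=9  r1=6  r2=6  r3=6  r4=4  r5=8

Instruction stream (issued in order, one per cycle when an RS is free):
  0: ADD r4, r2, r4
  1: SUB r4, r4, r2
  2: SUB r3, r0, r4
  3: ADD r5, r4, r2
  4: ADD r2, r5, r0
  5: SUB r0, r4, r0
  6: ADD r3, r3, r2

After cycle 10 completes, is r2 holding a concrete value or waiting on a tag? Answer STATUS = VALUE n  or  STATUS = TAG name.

  c1: issue ADD r4<-Add1  regs: r0:9,r1:6,r2:6,r3:6,r4:Add1,r5:8
  c2: issue SUB r4<-Add2  regs: r0:9,r1:6,r2:6,r3:6,r4:Add2,r5:8
  c3: CDB Add1=10; issue SUB r3<-Add1  regs: r0:9,r1:6,r2:6,r3:Add1,r4:Add2,r5:8
  c4: issue ADD r5<-Add3  regs: r0:9,r1:6,r2:6,r3:Add1,r4:Add2,r5:Add3
  c5: CDB Add2=4; issue ADD r2<-Add2  regs: r0:9,r1:6,r2:Add2,r3:Add1,r4:4,r5:Add3
  c6: stall  regs: r0:9,r1:6,r2:Add2,r3:Add1,r4:4,r5:Add3
  c7: CDB Add1=5; issue SUB r0<-Add1  regs: r0:Add1,r1:6,r2:Add2,r3:5,r4:4,r5:Add3
  c8: CDB Add3=10; issue ADD r3<-Add3  regs: r0:Add1,r1:6,r2:Add2,r3:Add3,r4:4,r5:10
  c9: CDB Add1=-5  regs: r0:-5,r1:6,r2:Add2,r3:Add3,r4:4,r5:10
  c10: CDB Add2=19  regs: r0:-5,r1:6,r2:19,r3:Add3,r4:4,r5:10

STATUS = VALUE 19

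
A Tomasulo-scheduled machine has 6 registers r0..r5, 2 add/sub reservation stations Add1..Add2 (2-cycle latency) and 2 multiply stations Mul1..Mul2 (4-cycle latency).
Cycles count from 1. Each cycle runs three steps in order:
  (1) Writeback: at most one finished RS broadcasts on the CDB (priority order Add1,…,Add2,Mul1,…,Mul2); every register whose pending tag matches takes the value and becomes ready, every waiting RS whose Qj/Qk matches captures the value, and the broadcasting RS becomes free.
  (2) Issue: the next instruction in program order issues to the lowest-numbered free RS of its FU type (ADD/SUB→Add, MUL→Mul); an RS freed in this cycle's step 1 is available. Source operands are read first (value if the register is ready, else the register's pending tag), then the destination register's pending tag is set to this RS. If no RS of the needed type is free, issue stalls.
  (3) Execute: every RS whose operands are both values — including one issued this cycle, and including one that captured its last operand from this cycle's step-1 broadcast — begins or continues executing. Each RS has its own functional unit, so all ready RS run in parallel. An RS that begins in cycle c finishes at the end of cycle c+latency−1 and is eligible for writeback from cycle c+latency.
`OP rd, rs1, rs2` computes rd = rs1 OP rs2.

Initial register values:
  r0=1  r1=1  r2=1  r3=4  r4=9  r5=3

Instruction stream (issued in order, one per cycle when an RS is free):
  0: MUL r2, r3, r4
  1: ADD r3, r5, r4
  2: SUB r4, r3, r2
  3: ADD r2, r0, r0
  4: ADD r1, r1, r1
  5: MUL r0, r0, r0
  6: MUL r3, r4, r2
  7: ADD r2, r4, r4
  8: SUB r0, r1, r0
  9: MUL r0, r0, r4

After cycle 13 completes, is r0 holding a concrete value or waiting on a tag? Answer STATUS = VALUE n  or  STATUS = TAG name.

cycle 1: issue MUL r2<-Mul1 // r0:1,r1:1,r2:Mul1,r3:4,r4:9,r5:3
cycle 2: issue ADD r3<-Add1 // r0:1,r1:1,r2:Mul1,r3:Add1,r4:9,r5:3
cycle 3: issue SUB r4<-Add2 // r0:1,r1:1,r2:Mul1,r3:Add1,r4:Add2,r5:3
cycle 4: CDB Add1=12; issue ADD r2<-Add1 // r0:1,r1:1,r2:Add1,r3:12,r4:Add2,r5:3
cycle 5: CDB Mul1=36; stall // r0:1,r1:1,r2:Add1,r3:12,r4:Add2,r5:3
cycle 6: CDB Add1=2; issue ADD r1<-Add1 // r0:1,r1:Add1,r2:2,r3:12,r4:Add2,r5:3
cycle 7: CDB Add2=-24; issue MUL r0<-Mul1 // r0:Mul1,r1:Add1,r2:2,r3:12,r4:-24,r5:3
cycle 8: CDB Add1=2; issue MUL r3<-Mul2 // r0:Mul1,r1:2,r2:2,r3:Mul2,r4:-24,r5:3
cycle 9: issue ADD r2<-Add1 // r0:Mul1,r1:2,r2:Add1,r3:Mul2,r4:-24,r5:3
cycle 10: issue SUB r0<-Add2 // r0:Add2,r1:2,r2:Add1,r3:Mul2,r4:-24,r5:3
cycle 11: CDB Add1=-48; stall // r0:Add2,r1:2,r2:-48,r3:Mul2,r4:-24,r5:3
cycle 12: CDB Mul1=1; issue MUL r0<-Mul1 // r0:Mul1,r1:2,r2:-48,r3:Mul2,r4:-24,r5:3
cycle 13: CDB Mul2=-48 // r0:Mul1,r1:2,r2:-48,r3:-48,r4:-24,r5:3

STATUS = TAG Mul1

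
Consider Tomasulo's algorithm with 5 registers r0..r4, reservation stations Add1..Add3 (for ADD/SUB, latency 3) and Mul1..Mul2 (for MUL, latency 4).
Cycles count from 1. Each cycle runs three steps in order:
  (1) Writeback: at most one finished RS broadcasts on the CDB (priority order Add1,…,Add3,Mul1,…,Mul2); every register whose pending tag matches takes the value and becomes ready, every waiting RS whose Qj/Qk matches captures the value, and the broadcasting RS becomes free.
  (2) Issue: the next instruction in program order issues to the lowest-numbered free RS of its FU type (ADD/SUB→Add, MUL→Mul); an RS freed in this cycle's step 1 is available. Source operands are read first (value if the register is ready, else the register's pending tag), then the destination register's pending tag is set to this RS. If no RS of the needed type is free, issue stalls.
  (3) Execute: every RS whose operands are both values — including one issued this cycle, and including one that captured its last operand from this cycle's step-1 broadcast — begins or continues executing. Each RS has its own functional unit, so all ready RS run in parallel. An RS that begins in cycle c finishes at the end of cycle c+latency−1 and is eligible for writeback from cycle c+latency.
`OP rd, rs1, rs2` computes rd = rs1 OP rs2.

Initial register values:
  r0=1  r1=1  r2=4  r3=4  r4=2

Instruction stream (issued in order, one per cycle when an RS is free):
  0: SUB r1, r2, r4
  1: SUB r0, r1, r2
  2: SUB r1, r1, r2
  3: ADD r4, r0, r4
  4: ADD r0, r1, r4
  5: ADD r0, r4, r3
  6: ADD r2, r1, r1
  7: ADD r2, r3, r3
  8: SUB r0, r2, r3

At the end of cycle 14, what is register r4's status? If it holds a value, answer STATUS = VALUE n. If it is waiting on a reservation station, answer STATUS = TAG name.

STATUS = VALUE 0

  c1: issue SUB r1<-Add1  regs: r0:1,r1:Add1,r2:4,r3:4,r4:2
  c2: issue SUB r0<-Add2  regs: r0:Add2,r1:Add1,r2:4,r3:4,r4:2
  c3: issue SUB r1<-Add3  regs: r0:Add2,r1:Add3,r2:4,r3:4,r4:2
  c4: CDB Add1=2; issue ADD r4<-Add1  regs: r0:Add2,r1:Add3,r2:4,r3:4,r4:Add1
  c5: stall  regs: r0:Add2,r1:Add3,r2:4,r3:4,r4:Add1
  c6: stall  regs: r0:Add2,r1:Add3,r2:4,r3:4,r4:Add1
  c7: CDB Add2=-2; issue ADD r0<-Add2  regs: r0:Add2,r1:Add3,r2:4,r3:4,r4:Add1
  c8: CDB Add3=-2; issue ADD r0<-Add3  regs: r0:Add3,r1:-2,r2:4,r3:4,r4:Add1
  c9: stall  regs: r0:Add3,r1:-2,r2:4,r3:4,r4:Add1
  c10: CDB Add1=0; issue ADD r2<-Add1  regs: r0:Add3,r1:-2,r2:Add1,r3:4,r4:0
  c11: stall  regs: r0:Add3,r1:-2,r2:Add1,r3:4,r4:0
  c12: stall  regs: r0:Add3,r1:-2,r2:Add1,r3:4,r4:0
  c13: CDB Add1=-4; issue ADD r2<-Add1  regs: r0:Add3,r1:-2,r2:Add1,r3:4,r4:0
  c14: CDB Add2=-2; issue SUB r0<-Add2  regs: r0:Add2,r1:-2,r2:Add1,r3:4,r4:0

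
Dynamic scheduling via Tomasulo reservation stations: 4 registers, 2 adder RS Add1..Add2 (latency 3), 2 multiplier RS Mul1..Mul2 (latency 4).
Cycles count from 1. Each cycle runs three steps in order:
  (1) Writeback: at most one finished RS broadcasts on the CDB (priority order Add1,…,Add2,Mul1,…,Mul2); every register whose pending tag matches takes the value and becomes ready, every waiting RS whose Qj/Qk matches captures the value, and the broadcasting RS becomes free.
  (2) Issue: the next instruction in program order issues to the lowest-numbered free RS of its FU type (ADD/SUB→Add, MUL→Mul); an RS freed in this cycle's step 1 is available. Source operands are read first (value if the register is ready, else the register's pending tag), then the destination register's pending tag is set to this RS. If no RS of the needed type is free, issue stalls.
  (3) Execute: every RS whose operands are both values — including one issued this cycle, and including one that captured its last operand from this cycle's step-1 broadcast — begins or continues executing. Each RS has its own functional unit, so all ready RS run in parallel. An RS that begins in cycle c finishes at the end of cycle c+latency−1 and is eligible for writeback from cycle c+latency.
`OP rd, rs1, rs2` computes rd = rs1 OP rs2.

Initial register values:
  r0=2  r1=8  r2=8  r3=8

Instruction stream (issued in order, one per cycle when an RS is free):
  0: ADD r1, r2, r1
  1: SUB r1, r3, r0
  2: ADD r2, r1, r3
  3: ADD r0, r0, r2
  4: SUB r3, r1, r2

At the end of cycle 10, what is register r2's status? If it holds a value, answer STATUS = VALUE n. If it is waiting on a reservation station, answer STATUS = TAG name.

STATUS = VALUE 14

c1: issue ADD r1<-Add1 | r0:2,r1:Add1,r2:8,r3:8
c2: issue SUB r1<-Add2 | r0:2,r1:Add2,r2:8,r3:8
c3: stall | r0:2,r1:Add2,r2:8,r3:8
c4: CDB Add1=16; issue ADD r2<-Add1 | r0:2,r1:Add2,r2:Add1,r3:8
c5: CDB Add2=6; issue ADD r0<-Add2 | r0:Add2,r1:6,r2:Add1,r3:8
c6: stall | r0:Add2,r1:6,r2:Add1,r3:8
c7: stall | r0:Add2,r1:6,r2:Add1,r3:8
c8: CDB Add1=14; issue SUB r3<-Add1 | r0:Add2,r1:6,r2:14,r3:Add1
c9: - | r0:Add2,r1:6,r2:14,r3:Add1
c10: - | r0:Add2,r1:6,r2:14,r3:Add1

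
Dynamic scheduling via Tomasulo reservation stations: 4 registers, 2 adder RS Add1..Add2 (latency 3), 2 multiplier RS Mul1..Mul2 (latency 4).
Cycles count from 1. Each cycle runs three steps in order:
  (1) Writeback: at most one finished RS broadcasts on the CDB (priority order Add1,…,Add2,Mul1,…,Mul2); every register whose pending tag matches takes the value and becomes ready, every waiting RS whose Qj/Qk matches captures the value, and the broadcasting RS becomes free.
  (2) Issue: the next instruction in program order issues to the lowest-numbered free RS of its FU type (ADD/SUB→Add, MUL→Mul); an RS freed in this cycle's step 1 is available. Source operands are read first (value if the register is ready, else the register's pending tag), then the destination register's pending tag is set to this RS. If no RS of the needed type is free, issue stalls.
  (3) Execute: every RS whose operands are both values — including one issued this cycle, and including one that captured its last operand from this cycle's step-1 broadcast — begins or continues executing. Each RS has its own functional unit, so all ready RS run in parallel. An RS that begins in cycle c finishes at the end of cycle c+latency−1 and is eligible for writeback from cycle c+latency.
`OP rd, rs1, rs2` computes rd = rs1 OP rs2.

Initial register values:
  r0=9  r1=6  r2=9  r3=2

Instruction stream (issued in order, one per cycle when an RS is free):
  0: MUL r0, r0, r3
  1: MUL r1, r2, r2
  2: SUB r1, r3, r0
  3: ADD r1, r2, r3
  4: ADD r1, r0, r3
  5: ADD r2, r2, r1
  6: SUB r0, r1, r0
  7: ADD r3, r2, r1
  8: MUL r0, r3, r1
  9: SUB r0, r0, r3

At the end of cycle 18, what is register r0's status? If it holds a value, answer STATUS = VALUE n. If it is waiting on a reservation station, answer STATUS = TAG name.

cycle 1: issue MUL r0<-Mul1 // r0:Mul1,r1:6,r2:9,r3:2
cycle 2: issue MUL r1<-Mul2 // r0:Mul1,r1:Mul2,r2:9,r3:2
cycle 3: issue SUB r1<-Add1 // r0:Mul1,r1:Add1,r2:9,r3:2
cycle 4: issue ADD r1<-Add2 // r0:Mul1,r1:Add2,r2:9,r3:2
cycle 5: CDB Mul1=18; stall // r0:18,r1:Add2,r2:9,r3:2
cycle 6: CDB Mul2=81; stall // r0:18,r1:Add2,r2:9,r3:2
cycle 7: CDB Add2=11; issue ADD r1<-Add2 // r0:18,r1:Add2,r2:9,r3:2
cycle 8: CDB Add1=-16; issue ADD r2<-Add1 // r0:18,r1:Add2,r2:Add1,r3:2
cycle 9: stall // r0:18,r1:Add2,r2:Add1,r3:2
cycle 10: CDB Add2=20; issue SUB r0<-Add2 // r0:Add2,r1:20,r2:Add1,r3:2
cycle 11: stall // r0:Add2,r1:20,r2:Add1,r3:2
cycle 12: stall // r0:Add2,r1:20,r2:Add1,r3:2
cycle 13: CDB Add1=29; issue ADD r3<-Add1 // r0:Add2,r1:20,r2:29,r3:Add1
cycle 14: CDB Add2=2; issue MUL r0<-Mul1 // r0:Mul1,r1:20,r2:29,r3:Add1
cycle 15: issue SUB r0<-Add2 // r0:Add2,r1:20,r2:29,r3:Add1
cycle 16: CDB Add1=49 // r0:Add2,r1:20,r2:29,r3:49
cycle 17: - // r0:Add2,r1:20,r2:29,r3:49
cycle 18: - // r0:Add2,r1:20,r2:29,r3:49

STATUS = TAG Add2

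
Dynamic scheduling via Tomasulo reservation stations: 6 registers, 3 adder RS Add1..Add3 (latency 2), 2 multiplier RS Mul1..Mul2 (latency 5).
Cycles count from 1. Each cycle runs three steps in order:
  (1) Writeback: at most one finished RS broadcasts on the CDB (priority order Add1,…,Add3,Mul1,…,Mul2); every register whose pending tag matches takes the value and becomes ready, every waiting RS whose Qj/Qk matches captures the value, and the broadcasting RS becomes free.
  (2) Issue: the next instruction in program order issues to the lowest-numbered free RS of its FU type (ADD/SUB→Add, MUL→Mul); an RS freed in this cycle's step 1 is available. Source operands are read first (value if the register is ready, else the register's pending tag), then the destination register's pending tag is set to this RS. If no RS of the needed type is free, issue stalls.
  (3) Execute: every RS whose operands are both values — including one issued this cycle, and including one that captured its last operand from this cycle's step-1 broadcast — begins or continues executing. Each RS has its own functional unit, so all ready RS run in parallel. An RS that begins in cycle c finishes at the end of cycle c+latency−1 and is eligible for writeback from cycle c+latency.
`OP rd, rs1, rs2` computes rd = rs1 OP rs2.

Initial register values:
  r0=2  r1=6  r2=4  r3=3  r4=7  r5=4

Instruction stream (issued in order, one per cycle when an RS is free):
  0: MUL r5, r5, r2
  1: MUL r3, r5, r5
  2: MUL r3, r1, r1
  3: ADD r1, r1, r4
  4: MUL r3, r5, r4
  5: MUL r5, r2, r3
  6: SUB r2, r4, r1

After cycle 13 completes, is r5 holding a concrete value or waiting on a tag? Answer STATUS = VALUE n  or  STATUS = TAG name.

  c1: issue MUL r5<-Mul1  regs: r0:2,r1:6,r2:4,r3:3,r4:7,r5:Mul1
  c2: issue MUL r3<-Mul2  regs: r0:2,r1:6,r2:4,r3:Mul2,r4:7,r5:Mul1
  c3: stall  regs: r0:2,r1:6,r2:4,r3:Mul2,r4:7,r5:Mul1
  c4: stall  regs: r0:2,r1:6,r2:4,r3:Mul2,r4:7,r5:Mul1
  c5: stall  regs: r0:2,r1:6,r2:4,r3:Mul2,r4:7,r5:Mul1
  c6: CDB Mul1=16; issue MUL r3<-Mul1  regs: r0:2,r1:6,r2:4,r3:Mul1,r4:7,r5:16
  c7: issue ADD r1<-Add1  regs: r0:2,r1:Add1,r2:4,r3:Mul1,r4:7,r5:16
  c8: stall  regs: r0:2,r1:Add1,r2:4,r3:Mul1,r4:7,r5:16
  c9: CDB Add1=13; stall  regs: r0:2,r1:13,r2:4,r3:Mul1,r4:7,r5:16
  c10: stall  regs: r0:2,r1:13,r2:4,r3:Mul1,r4:7,r5:16
  c11: CDB Mul1=36; issue MUL r3<-Mul1  regs: r0:2,r1:13,r2:4,r3:Mul1,r4:7,r5:16
  c12: CDB Mul2=256; issue MUL r5<-Mul2  regs: r0:2,r1:13,r2:4,r3:Mul1,r4:7,r5:Mul2
  c13: issue SUB r2<-Add1  regs: r0:2,r1:13,r2:Add1,r3:Mul1,r4:7,r5:Mul2

STATUS = TAG Mul2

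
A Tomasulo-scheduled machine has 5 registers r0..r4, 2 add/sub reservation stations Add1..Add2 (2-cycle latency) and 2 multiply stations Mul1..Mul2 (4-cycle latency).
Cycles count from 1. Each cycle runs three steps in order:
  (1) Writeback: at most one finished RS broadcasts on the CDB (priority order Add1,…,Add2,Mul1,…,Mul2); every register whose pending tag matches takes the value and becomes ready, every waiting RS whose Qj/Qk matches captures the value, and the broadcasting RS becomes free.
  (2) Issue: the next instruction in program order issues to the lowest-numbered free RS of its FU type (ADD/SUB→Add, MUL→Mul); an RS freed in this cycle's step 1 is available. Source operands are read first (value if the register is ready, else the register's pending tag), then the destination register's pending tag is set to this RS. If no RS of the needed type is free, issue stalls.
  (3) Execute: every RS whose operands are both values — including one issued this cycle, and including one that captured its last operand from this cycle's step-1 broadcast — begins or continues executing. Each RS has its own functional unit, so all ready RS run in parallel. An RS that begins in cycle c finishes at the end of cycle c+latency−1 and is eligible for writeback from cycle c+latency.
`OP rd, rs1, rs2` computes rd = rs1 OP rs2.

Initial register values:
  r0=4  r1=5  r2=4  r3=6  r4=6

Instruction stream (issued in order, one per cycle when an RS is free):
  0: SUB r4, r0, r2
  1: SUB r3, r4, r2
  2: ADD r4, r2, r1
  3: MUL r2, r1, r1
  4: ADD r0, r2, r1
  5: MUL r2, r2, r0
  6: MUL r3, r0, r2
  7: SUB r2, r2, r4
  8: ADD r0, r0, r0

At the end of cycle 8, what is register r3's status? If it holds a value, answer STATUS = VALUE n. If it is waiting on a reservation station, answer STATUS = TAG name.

STATUS = TAG Mul1

  c1: issue SUB r4<-Add1  regs: r0:4,r1:5,r2:4,r3:6,r4:Add1
  c2: issue SUB r3<-Add2  regs: r0:4,r1:5,r2:4,r3:Add2,r4:Add1
  c3: CDB Add1=0; issue ADD r4<-Add1  regs: r0:4,r1:5,r2:4,r3:Add2,r4:Add1
  c4: issue MUL r2<-Mul1  regs: r0:4,r1:5,r2:Mul1,r3:Add2,r4:Add1
  c5: CDB Add1=9; issue ADD r0<-Add1  regs: r0:Add1,r1:5,r2:Mul1,r3:Add2,r4:9
  c6: CDB Add2=-4; issue MUL r2<-Mul2  regs: r0:Add1,r1:5,r2:Mul2,r3:-4,r4:9
  c7: stall  regs: r0:Add1,r1:5,r2:Mul2,r3:-4,r4:9
  c8: CDB Mul1=25; issue MUL r3<-Mul1  regs: r0:Add1,r1:5,r2:Mul2,r3:Mul1,r4:9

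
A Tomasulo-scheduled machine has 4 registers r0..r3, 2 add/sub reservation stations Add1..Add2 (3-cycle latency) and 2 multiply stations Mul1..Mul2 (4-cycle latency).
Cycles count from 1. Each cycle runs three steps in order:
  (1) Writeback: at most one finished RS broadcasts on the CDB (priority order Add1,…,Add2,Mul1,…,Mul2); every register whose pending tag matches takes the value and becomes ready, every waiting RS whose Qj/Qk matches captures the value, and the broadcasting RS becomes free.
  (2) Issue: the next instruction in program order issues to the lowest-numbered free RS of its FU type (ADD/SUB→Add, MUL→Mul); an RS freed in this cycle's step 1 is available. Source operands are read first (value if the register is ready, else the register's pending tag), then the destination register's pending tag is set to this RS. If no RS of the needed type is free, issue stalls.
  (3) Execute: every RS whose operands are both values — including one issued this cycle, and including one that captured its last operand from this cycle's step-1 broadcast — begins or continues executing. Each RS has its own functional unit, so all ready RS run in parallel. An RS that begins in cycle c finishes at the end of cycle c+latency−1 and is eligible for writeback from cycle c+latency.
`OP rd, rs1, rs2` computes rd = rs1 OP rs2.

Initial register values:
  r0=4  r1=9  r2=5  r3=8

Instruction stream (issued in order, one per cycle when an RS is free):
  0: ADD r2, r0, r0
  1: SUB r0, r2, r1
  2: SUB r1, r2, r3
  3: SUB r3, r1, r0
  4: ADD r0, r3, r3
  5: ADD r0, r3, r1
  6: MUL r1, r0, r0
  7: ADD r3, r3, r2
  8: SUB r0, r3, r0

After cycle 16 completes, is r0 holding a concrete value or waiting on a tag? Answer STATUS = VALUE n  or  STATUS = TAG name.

STATUS = TAG Add2

  c1: issue ADD r2<-Add1  regs: r0:4,r1:9,r2:Add1,r3:8
  c2: issue SUB r0<-Add2  regs: r0:Add2,r1:9,r2:Add1,r3:8
  c3: stall  regs: r0:Add2,r1:9,r2:Add1,r3:8
  c4: CDB Add1=8; issue SUB r1<-Add1  regs: r0:Add2,r1:Add1,r2:8,r3:8
  c5: stall  regs: r0:Add2,r1:Add1,r2:8,r3:8
  c6: stall  regs: r0:Add2,r1:Add1,r2:8,r3:8
  c7: CDB Add1=0; issue SUB r3<-Add1  regs: r0:Add2,r1:0,r2:8,r3:Add1
  c8: CDB Add2=-1; issue ADD r0<-Add2  regs: r0:Add2,r1:0,r2:8,r3:Add1
  c9: stall  regs: r0:Add2,r1:0,r2:8,r3:Add1
  c10: stall  regs: r0:Add2,r1:0,r2:8,r3:Add1
  c11: CDB Add1=1; issue ADD r0<-Add1  regs: r0:Add1,r1:0,r2:8,r3:1
  c12: issue MUL r1<-Mul1  regs: r0:Add1,r1:Mul1,r2:8,r3:1
  c13: stall  regs: r0:Add1,r1:Mul1,r2:8,r3:1
  c14: CDB Add1=1; issue ADD r3<-Add1  regs: r0:1,r1:Mul1,r2:8,r3:Add1
  c15: CDB Add2=2; issue SUB r0<-Add2  regs: r0:Add2,r1:Mul1,r2:8,r3:Add1
  c16: -  regs: r0:Add2,r1:Mul1,r2:8,r3:Add1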